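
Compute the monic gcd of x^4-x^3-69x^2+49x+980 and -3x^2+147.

x^2-49

By polynomial division,
  x^4-x^3-69x^2+49x+980 = (-(1/3)x^2+(1/3)x+20/3)(-3x^2+147) + (0)
Last nonzero remainder: -3x^2+147. Dividing through by -3 gives the monic gcd x^2-49.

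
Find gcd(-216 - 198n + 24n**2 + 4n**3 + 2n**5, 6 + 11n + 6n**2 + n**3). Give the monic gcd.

Euclidean algorithm in ℚ[n]:
  2n**5 + 4n**3 + 24n**2 - 198n - 216 = (2n**2 - 12n + 54)(n**3 + 6n**2 + 11n + 6) + (-180n**2 - 720n - 540)
  n**3 + 6n**2 + 11n + 6 = (-(1/180)n - 1/90)(-180n**2 - 720n - 540) + (0)
Last nonzero remainder: -180n**2 - 720n - 540. Dividing through by -180 gives the monic gcd n**2 + 4n + 3.

3 + 4n + n**2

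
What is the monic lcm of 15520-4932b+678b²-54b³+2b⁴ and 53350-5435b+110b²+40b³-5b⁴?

85360-19366b+1263b²+42b³-16b⁴+b⁵

Apply the Euclidean algorithm:
  2b⁴-54b³+678b²-4932b+15520 = (-2/5)(-5b⁴+40b³+110b²-5435b+53350) + (-38b³+722b²-7106b+36860)
  -5b⁴+40b³+110b²-5435b+53350 = ((5/38)b+55/38)(-38b³+722b²-7106b+36860) + (0)
Last nonzero remainder: -38b³+722b²-7106b+36860. Dividing through by -38 gives the monic gcd b³-19b²+187b-970.
Then lcm(f, g) = f·g / gcd(f, g); expanding and making the result monic gives the answer.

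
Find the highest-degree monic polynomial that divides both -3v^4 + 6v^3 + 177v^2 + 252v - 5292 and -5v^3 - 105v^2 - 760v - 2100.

v^2 + 11v + 42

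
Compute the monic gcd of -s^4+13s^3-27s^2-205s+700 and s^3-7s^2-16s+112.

s^2-3s-28

Apply the Euclidean algorithm:
  -s^4+13s^3-27s^2-205s+700 = (-s+6)(s^3-7s^2-16s+112) + (-s^2+3s+28)
  s^3-7s^2-16s+112 = (-s+4)(-s^2+3s+28) + (0)
Last nonzero remainder: -s^2+3s+28. Dividing through by -1 gives the monic gcd s^2-3s-28.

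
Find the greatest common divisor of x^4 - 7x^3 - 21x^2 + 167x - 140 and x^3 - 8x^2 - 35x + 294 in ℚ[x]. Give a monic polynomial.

Euclidean algorithm in ℚ[x]:
  x^4 - 7x^3 - 21x^2 + 167x - 140 = (x + 1)(x^3 - 8x^2 - 35x + 294) + (22x^2 - 92x - 434)
  x^3 - 8x^2 - 35x + 294 = ((1/22)x - 21/121)(22x^2 - 92x - 434) + (-(3780/121)x + 26460/121)
  22x^2 - 92x - 434 = (-(1331/1890)x - 3751/1890)(-(3780/121)x + 26460/121) + (0)
Last nonzero remainder: -(3780/121)x + 26460/121. Dividing through by -3780/121 gives the monic gcd x - 7.

x - 7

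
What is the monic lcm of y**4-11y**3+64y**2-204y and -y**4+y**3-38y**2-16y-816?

y**6-7y**5+44y**4-212y**3+720y**2-4896y

Repeated division with remainder:
  y**4-11y**3+64y**2-204y = (-1)(-y**4+y**3-38y**2-16y-816) + (-10y**3+26y**2-220y-816)
  -y**4+y**3-38y**2-16y-816 = ((1/10)y+4/25)(-10y**3+26y**2-220y-816) + (-(504/25)y**2+(504/5)y-17136/25)
  -10y**3+26y**2-220y-816 = ((125/252)y+25/21)(-(504/25)y**2+(504/5)y-17136/25) + (0)
Last nonzero remainder: -(504/25)y**2+(504/5)y-17136/25. Dividing through by -504/25 gives the monic gcd y**2-5y+34.
Then lcm(f, g) = f·g / gcd(f, g); expanding and making the result monic gives the answer.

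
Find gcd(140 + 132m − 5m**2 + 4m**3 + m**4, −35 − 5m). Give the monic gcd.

Repeated division with remainder:
  m**4 + 4m**3 − 5m**2 + 132m + 140 = (−(1/5)m**3 + (3/5)m**2 − (16/5)m − 4)(−5m − 35) + (0)
Last nonzero remainder: −5m − 35. Dividing through by −5 gives the monic gcd m + 7.

7 + m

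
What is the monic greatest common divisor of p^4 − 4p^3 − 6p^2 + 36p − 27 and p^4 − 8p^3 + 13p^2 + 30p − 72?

Apply the Euclidean algorithm:
  p^4 − 4p^3 − 6p^2 + 36p − 27 = (p^4 − 8p^3 + 13p^2 + 30p − 72) + (4p^3 − 19p^2 + 6p + 45)
  p^4 − 8p^3 + 13p^2 + 30p − 72 = ((1/4)p − 13/16)(4p^3 − 19p^2 + 6p + 45) + (−(63/16)p^2 + (189/8)p − 567/16)
  4p^3 − 19p^2 + 6p + 45 = (−(64/63)p − 80/63)(−(63/16)p^2 + (189/8)p − 567/16) + (0)
Last nonzero remainder: −(63/16)p^2 + (189/8)p − 567/16. Dividing through by −63/16 gives the monic gcd p^2 − 6p + 9.

p^2 − 6p + 9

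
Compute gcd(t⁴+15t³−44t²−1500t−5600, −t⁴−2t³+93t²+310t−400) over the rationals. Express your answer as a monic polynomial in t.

t²−2t−80

Repeated division with remainder:
  t⁴+15t³−44t²−1500t−5600 = (−1)(−t⁴−2t³+93t²+310t−400) + (13t³+49t²−1190t−6000)
  −t⁴−2t³+93t²+310t−400 = (−(1/13)t+23/169)(13t³+49t²−1190t−6000) + (−(880/169)t²+(1760/169)t+70400/169)
  13t³+49t²−1190t−6000 = (−(2197/880)t−2535/176)(−(880/169)t²+(1760/169)t+70400/169) + (0)
Last nonzero remainder: −(880/169)t²+(1760/169)t+70400/169. Dividing through by −880/169 gives the monic gcd t²−2t−80.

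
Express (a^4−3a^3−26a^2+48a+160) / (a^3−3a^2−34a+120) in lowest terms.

Repeated division with remainder:
  a^4−3a^3−26a^2+48a+160 = (a)(a^3−3a^2−34a+120) + (8a^2−72a+160)
  a^3−3a^2−34a+120 = ((1/8)a+3/4)(8a^2−72a+160) + (0)
Last nonzero remainder: 8a^2−72a+160. Dividing through by 8 gives the monic gcd a^2−9a+20.
Cancel a^2−9a+20 from numerator and denominator to get the reduced form.

(a^2+6a+8)/(a+6)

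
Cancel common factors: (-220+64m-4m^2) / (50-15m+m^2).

(44-4m)/(-10+m)

Apply the Euclidean algorithm:
  -4m^2+64m-220 = (-4)(m^2-15m+50) + (4m-20)
  m^2-15m+50 = ((1/4)m-5/2)(4m-20) + (0)
Last nonzero remainder: 4m-20. Dividing through by 4 gives the monic gcd m-5.
Cancel m-5 from numerator and denominator to get the reduced form.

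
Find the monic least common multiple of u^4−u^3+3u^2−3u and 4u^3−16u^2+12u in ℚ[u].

u^5−4u^4+6u^3−12u^2+9u

Euclidean algorithm in ℚ[u]:
  u^4−u^3+3u^2−3u = ((1/4)u+3/4)(4u^3−16u^2+12u) + (12u^2−12u)
  4u^3−16u^2+12u = ((1/3)u−1)(12u^2−12u) + (0)
Last nonzero remainder: 12u^2−12u. Dividing through by 12 gives the monic gcd u^2−u.
Then lcm(f, g) = f·g / gcd(f, g); expanding and making the result monic gives the answer.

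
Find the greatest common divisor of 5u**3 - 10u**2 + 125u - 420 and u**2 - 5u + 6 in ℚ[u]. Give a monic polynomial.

Repeated division with remainder:
  5u**3 - 10u**2 + 125u - 420 = (5u + 15)(u**2 - 5u + 6) + (170u - 510)
  u**2 - 5u + 6 = ((1/170)u - 1/85)(170u - 510) + (0)
Last nonzero remainder: 170u - 510. Dividing through by 170 gives the monic gcd u - 3.

u - 3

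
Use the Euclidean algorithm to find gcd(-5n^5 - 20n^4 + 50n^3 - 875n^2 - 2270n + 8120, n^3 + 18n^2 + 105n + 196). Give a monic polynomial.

n^2 + 11n + 28

By polynomial division,
  -5n^5 - 20n^4 + 50n^3 - 875n^2 - 2270n + 8120 = (-5n^2 + 70n - 685)(n^3 + 18n^2 + 105n + 196) + (5085n^2 + 55935n + 142380)
  n^3 + 18n^2 + 105n + 196 = ((1/5085)n + 7/5085)(5085n^2 + 55935n + 142380) + (0)
Last nonzero remainder: 5085n^2 + 55935n + 142380. Dividing through by 5085 gives the monic gcd n^2 + 11n + 28.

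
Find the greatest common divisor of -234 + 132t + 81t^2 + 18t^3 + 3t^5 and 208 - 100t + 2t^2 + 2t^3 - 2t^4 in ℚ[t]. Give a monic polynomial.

Euclidean algorithm in ℚ[t]:
  3t^5 + 18t^3 + 81t^2 + 132t - 234 = (-(3/2)t - 3/2)(-2t^4 + 2t^3 + 2t^2 - 100t + 208) + (24t^3 - 66t^2 + 294t + 78)
  -2t^4 + 2t^3 + 2t^2 - 100t + 208 = (-(1/12)t - 7/48)(24t^3 - 66t^2 + 294t + 78) + ((135/8)t^2 - (405/8)t + 1755/8)
  24t^3 - 66t^2 + 294t + 78 = ((64/45)t + 16/45)((135/8)t^2 - (405/8)t + 1755/8) + (0)
Last nonzero remainder: (135/8)t^2 - (405/8)t + 1755/8. Dividing through by 135/8 gives the monic gcd t^2 - 3t + 13.

13 - 3t + t^2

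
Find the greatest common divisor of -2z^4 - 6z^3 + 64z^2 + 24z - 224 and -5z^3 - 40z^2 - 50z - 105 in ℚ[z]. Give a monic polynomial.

By polynomial division,
  -2z^4 - 6z^3 + 64z^2 + 24z - 224 = ((2/5)z - 2)(-5z^3 - 40z^2 - 50z - 105) + (4z^2 - 34z - 434)
  -5z^3 - 40z^2 - 50z - 105 = (-(5/4)z - 165/8)(4z^2 - 34z - 434) + (-(5175/4)z - 36225/4)
  4z^2 - 34z - 434 = (-(16/5175)z + 248/5175)(-(5175/4)z - 36225/4) + (0)
Last nonzero remainder: -(5175/4)z - 36225/4. Dividing through by -5175/4 gives the monic gcd z + 7.

z + 7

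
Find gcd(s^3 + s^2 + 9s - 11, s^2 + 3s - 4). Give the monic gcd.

s - 1

Repeated division with remainder:
  s^3 + s^2 + 9s - 11 = (s - 2)(s^2 + 3s - 4) + (19s - 19)
  s^2 + 3s - 4 = ((1/19)s + 4/19)(19s - 19) + (0)
Last nonzero remainder: 19s - 19. Dividing through by 19 gives the monic gcd s - 1.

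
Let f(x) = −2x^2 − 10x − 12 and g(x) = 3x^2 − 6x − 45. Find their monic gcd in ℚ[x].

x + 3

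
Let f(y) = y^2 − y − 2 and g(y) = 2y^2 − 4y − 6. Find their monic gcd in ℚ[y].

Repeated division with remainder:
  y^2 − y − 2 = (1/2)(2y^2 − 4y − 6) + (y + 1)
  2y^2 − 4y − 6 = (2y − 6)(y + 1) + (0)
The last nonzero remainder y + 1 is already monic.

y + 1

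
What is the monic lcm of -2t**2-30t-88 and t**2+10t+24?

t**3+21t**2+134t+264

By polynomial division,
  -2t**2-30t-88 = (-2)(t**2+10t+24) + (-10t-40)
  t**2+10t+24 = (-(1/10)t-3/5)(-10t-40) + (0)
Last nonzero remainder: -10t-40. Dividing through by -10 gives the monic gcd t+4.
Then lcm(f, g) = f·g / gcd(f, g); expanding and making the result monic gives the answer.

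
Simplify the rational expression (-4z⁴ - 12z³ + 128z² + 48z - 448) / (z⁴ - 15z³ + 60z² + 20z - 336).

(-4z² - 20z + 56)/(z² - 13z + 42)

Repeated division with remainder:
  -4z⁴ - 12z³ + 128z² + 48z - 448 = (-4)(z⁴ - 15z³ + 60z² + 20z - 336) + (-72z³ + 368z² + 128z - 1792)
  z⁴ - 15z³ + 60z² + 20z - 336 = (-(1/72)z + 89/648)(-72z³ + 368z² + 128z - 1792) + ((910/81)z² - (1820/81)z - 7280/81)
  -72z³ + 368z² + 128z - 1792 = (-(2916/455)z + 1296/65)((910/81)z² - (1820/81)z - 7280/81) + (0)
Last nonzero remainder: (910/81)z² - (1820/81)z - 7280/81. Dividing through by 910/81 gives the monic gcd z² - 2z - 8.
Cancel z² - 2z - 8 from numerator and denominator to get the reduced form.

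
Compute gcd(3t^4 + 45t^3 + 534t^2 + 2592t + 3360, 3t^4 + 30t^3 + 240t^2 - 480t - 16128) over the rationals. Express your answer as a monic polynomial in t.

Apply the Euclidean algorithm:
  3t^4 + 45t^3 + 534t^2 + 2592t + 3360 = (3t^4 + 30t^3 + 240t^2 - 480t - 16128) + (15t^3 + 294t^2 + 3072t + 19488)
  3t^4 + 30t^3 + 240t^2 - 480t - 16128 = ((1/5)t - 48/25)(15t^3 + 294t^2 + 3072t + 19488) + ((4752/25)t^2 + (38016/25)t + 532224/25)
  15t^3 + 294t^2 + 3072t + 19488 = ((125/1584)t + 725/792)((4752/25)t^2 + (38016/25)t + 532224/25) + (0)
Last nonzero remainder: (4752/25)t^2 + (38016/25)t + 532224/25. Dividing through by 4752/25 gives the monic gcd t^2 + 8t + 112.

t^2 + 8t + 112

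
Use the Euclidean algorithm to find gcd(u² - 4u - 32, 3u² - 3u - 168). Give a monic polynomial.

u - 8

By polynomial division,
  u² - 4u - 32 = (1/3)(3u² - 3u - 168) + (-3u + 24)
  3u² - 3u - 168 = (-u - 7)(-3u + 24) + (0)
Last nonzero remainder: -3u + 24. Dividing through by -3 gives the monic gcd u - 8.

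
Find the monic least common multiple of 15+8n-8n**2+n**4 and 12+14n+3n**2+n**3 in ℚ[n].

180+126n-65n**2-8n**3+4n**4+2n**5+n**6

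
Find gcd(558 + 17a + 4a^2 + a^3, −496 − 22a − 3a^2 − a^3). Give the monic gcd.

62 − 5a + a^2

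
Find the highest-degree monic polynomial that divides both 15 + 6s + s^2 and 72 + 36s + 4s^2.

Euclidean algorithm in ℚ[s]:
  s^2 + 6s + 15 = (1/4)(4s^2 + 36s + 72) + (−3s − 3)
  4s^2 + 36s + 72 = (−(4/3)s − 32/3)(−3s − 3) + (40)
  −3s − 3 = (−(3/40)s − 3/40)(40) + (0)
The last nonzero remainder is the constant 40, so the polynomials are coprime and gcd = 1.

1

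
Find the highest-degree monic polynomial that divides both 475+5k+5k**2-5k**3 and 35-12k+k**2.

-5+k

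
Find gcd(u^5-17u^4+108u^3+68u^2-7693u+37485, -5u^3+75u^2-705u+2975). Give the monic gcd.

u^3-15u^2+141u-595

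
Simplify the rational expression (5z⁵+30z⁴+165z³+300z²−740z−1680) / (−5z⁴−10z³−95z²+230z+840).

By polynomial division,
  5z⁵+30z⁴+165z³+300z²−740z−1680 = (−z−4)(−5z⁴−10z³−95z²+230z+840) + (30z³+150z²+1020z+1680)
  −5z⁴−10z³−95z²+230z+840 = (−(1/6)z+1/2)(30z³+150z²+1020z+1680) + (0)
Last nonzero remainder: 30z³+150z²+1020z+1680. Dividing through by 30 gives the monic gcd z³+5z²+34z+56.
Cancel z³+5z²+34z+56 from numerator and denominator to get the reduced form.

(−z²−z+6)/(z−3)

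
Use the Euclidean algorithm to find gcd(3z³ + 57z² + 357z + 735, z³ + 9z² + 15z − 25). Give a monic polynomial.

Euclidean algorithm in ℚ[z]:
  3z³ + 57z² + 357z + 735 = (3)(z³ + 9z² + 15z − 25) + (30z² + 312z + 810)
  z³ + 9z² + 15z − 25 = ((1/30)z − 7/150)(30z² + 312z + 810) + ((64/25)z + 64/5)
  30z² + 312z + 810 = ((375/32)z + 2025/32)((64/25)z + 64/5) + (0)
Last nonzero remainder: (64/25)z + 64/5. Dividing through by 64/25 gives the monic gcd z + 5.

z + 5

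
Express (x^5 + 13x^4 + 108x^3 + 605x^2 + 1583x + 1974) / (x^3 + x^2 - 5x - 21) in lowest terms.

By polynomial division,
  x^5 + 13x^4 + 108x^3 + 605x^2 + 1583x + 1974 = (x^2 + 12x + 101)(x^3 + x^2 - 5x - 21) + (585x^2 + 2340x + 4095)
  x^3 + x^2 - 5x - 21 = ((1/585)x - 1/195)(585x^2 + 2340x + 4095) + (0)
Last nonzero remainder: 585x^2 + 2340x + 4095. Dividing through by 585 gives the monic gcd x^2 + 4x + 7.
Cancel x^2 + 4x + 7 from numerator and denominator to get the reduced form.

(x^3 + 9x^2 + 65x + 282)/(x - 3)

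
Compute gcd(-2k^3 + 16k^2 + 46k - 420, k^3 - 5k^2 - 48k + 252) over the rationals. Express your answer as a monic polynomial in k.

Repeated division with remainder:
  -2k^3 + 16k^2 + 46k - 420 = (-2)(k^3 - 5k^2 - 48k + 252) + (6k^2 - 50k + 84)
  k^3 - 5k^2 - 48k + 252 = ((1/6)k + 5/9)(6k^2 - 50k + 84) + (-(308/9)k + 616/3)
  6k^2 - 50k + 84 = (-(27/154)k + 9/22)(-(308/9)k + 616/3) + (0)
Last nonzero remainder: -(308/9)k + 616/3. Dividing through by -308/9 gives the monic gcd k - 6.

k - 6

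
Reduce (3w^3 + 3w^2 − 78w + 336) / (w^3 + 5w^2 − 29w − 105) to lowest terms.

(3w^2 − 18w + 48)/(w^2 − 2w − 15)

Euclidean algorithm in ℚ[w]:
  3w^3 + 3w^2 − 78w + 336 = (3)(w^3 + 5w^2 − 29w − 105) + (−12w^2 + 9w + 651)
  w^3 + 5w^2 − 29w − 105 = (−(1/12)w − 23/48)(−12w^2 + 9w + 651) + ((473/16)w + 3311/16)
  −12w^2 + 9w + 651 = (−(192/473)w + 1488/473)((473/16)w + 3311/16) + (0)
Last nonzero remainder: (473/16)w + 3311/16. Dividing through by 473/16 gives the monic gcd w + 7.
Cancel w + 7 from numerator and denominator to get the reduced form.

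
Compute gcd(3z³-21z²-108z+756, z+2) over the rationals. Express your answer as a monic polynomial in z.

Repeated division with remainder:
  3z³-21z²-108z+756 = (3z²-27z-54)(z+2) + (864)
  z+2 = ((1/864)z+1/432)(864) + (0)
The last nonzero remainder is the constant 864, so the polynomials are coprime and gcd = 1.

1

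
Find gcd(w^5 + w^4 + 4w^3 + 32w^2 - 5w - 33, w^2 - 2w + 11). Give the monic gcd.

w^2 - 2w + 11

By polynomial division,
  w^5 + w^4 + 4w^3 + 32w^2 - 5w - 33 = (w^3 + 3w^2 - w - 3)(w^2 - 2w + 11) + (0)
The last nonzero remainder w^2 - 2w + 11 is already monic.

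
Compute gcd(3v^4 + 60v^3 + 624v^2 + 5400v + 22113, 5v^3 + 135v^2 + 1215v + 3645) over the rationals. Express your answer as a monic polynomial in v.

Apply the Euclidean algorithm:
  3v^4 + 60v^3 + 624v^2 + 5400v + 22113 = ((3/5)v − 21/5)(5v^3 + 135v^2 + 1215v + 3645) + (462v^2 + 8316v + 37422)
  5v^3 + 135v^2 + 1215v + 3645 = ((5/462)v + 15/154)(462v^2 + 8316v + 37422) + (0)
Last nonzero remainder: 462v^2 + 8316v + 37422. Dividing through by 462 gives the monic gcd v^2 + 18v + 81.

v^2 + 18v + 81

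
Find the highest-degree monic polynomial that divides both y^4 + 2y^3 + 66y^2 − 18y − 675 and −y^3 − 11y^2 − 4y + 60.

y + 3

Euclidean algorithm in ℚ[y]:
  y^4 + 2y^3 + 66y^2 − 18y − 675 = (−y + 9)(−y^3 − 11y^2 − 4y + 60) + (161y^2 + 78y − 1215)
  −y^3 − 11y^2 − 4y + 60 = (−(1/161)y − 1693/25921)(161y^2 + 78y − 1215) + (−(167245/25921)y − 501735/25921)
  161y^2 + 78y − 1215 = (−(4173281/167245)y + 2099601/33449)(−(167245/25921)y − 501735/25921) + (0)
Last nonzero remainder: −(167245/25921)y − 501735/25921. Dividing through by −167245/25921 gives the monic gcd y + 3.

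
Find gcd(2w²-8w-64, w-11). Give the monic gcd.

By polynomial division,
  2w²-8w-64 = (2w+14)(w-11) + (90)
  w-11 = ((1/90)w-11/90)(90) + (0)
The last nonzero remainder is the constant 90, so the polynomials are coprime and gcd = 1.

1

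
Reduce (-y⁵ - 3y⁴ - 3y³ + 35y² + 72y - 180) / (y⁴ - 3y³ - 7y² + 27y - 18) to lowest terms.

(-y³ - 2y² - 7y + 30)/(y² - 4y + 3)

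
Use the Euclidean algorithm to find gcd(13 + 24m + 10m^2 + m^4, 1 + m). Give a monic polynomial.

1 + m

Euclidean algorithm in ℚ[m]:
  m^4 + 10m^2 + 24m + 13 = (m^3 - m^2 + 11m + 13)(m + 1) + (0)
The last nonzero remainder m + 1 is already monic.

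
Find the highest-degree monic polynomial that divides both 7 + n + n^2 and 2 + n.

Apply the Euclidean algorithm:
  n^2 + n + 7 = (n − 1)(n + 2) + (9)
  n + 2 = ((1/9)n + 2/9)(9) + (0)
The last nonzero remainder is the constant 9, so the polynomials are coprime and gcd = 1.

1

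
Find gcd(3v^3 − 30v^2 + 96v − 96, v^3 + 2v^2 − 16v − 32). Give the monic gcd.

Apply the Euclidean algorithm:
  3v^3 − 30v^2 + 96v − 96 = (3)(v^3 + 2v^2 − 16v − 32) + (−36v^2 + 144v)
  v^3 + 2v^2 − 16v − 32 = (−(1/36)v − 1/6)(−36v^2 + 144v) + (8v − 32)
  −36v^2 + 144v = (−(9/2)v)(8v − 32) + (0)
Last nonzero remainder: 8v − 32. Dividing through by 8 gives the monic gcd v − 4.

v − 4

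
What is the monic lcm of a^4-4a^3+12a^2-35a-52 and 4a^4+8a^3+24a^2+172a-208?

a^6-a^5-4a^4+17a^3-205a^2-16a+208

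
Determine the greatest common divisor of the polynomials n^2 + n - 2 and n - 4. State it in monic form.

By polynomial division,
  n^2 + n - 2 = (n + 5)(n - 4) + (18)
  n - 4 = ((1/18)n - 2/9)(18) + (0)
The last nonzero remainder is the constant 18, so the polynomials are coprime and gcd = 1.

1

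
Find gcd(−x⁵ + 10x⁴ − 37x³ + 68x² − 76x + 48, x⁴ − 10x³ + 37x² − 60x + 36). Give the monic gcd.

x² − 5x + 6

Apply the Euclidean algorithm:
  −x⁵ + 10x⁴ − 37x³ + 68x² − 76x + 48 = (−x)(x⁴ − 10x³ + 37x² − 60x + 36) + (8x² − 40x + 48)
  x⁴ − 10x³ + 37x² − 60x + 36 = ((1/8)x² − (5/8)x + 3/4)(8x² − 40x + 48) + (0)
Last nonzero remainder: 8x² − 40x + 48. Dividing through by 8 gives the monic gcd x² − 5x + 6.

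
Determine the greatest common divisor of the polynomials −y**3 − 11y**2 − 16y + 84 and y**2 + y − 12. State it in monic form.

1

Repeated division with remainder:
  −y**3 − 11y**2 − 16y + 84 = (−y − 10)(y**2 + y − 12) + (−18y − 36)
  y**2 + y − 12 = (−(1/18)y + 1/18)(−18y − 36) + (−10)
  −18y − 36 = ((9/5)y + 18/5)(−10) + (0)
The last nonzero remainder is the constant −10, so the polynomials are coprime and gcd = 1.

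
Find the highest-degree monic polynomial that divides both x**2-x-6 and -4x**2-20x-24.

x+2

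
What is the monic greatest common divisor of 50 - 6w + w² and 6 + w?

1

By polynomial division,
  w² - 6w + 50 = (w - 12)(w + 6) + (122)
  w + 6 = ((1/122)w + 3/61)(122) + (0)
The last nonzero remainder is the constant 122, so the polynomials are coprime and gcd = 1.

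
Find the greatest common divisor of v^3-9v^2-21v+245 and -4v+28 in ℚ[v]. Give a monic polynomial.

Repeated division with remainder:
  v^3-9v^2-21v+245 = (-(1/4)v^2+(1/2)v+35/4)(-4v+28) + (0)
Last nonzero remainder: -4v+28. Dividing through by -4 gives the monic gcd v-7.

v-7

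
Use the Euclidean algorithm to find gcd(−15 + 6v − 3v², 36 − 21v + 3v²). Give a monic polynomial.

Euclidean algorithm in ℚ[v]:
  −3v² + 6v − 15 = (−1)(3v² − 21v + 36) + (−15v + 21)
  3v² − 21v + 36 = (−(1/5)v + 28/25)(−15v + 21) + (312/25)
  −15v + 21 = (−(125/104)v + 175/104)(312/25) + (0)
The last nonzero remainder is the constant 312/25, so the polynomials are coprime and gcd = 1.

1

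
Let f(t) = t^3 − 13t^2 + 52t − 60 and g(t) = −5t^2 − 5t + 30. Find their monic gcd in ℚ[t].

Euclidean algorithm in ℚ[t]:
  t^3 − 13t^2 + 52t − 60 = (−(1/5)t + 14/5)(−5t^2 − 5t + 30) + (72t − 144)
  −5t^2 − 5t + 30 = (−(5/72)t − 5/24)(72t − 144) + (0)
Last nonzero remainder: 72t − 144. Dividing through by 72 gives the monic gcd t − 2.

t − 2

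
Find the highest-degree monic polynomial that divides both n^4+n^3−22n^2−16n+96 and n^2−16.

Apply the Euclidean algorithm:
  n^4+n^3−22n^2−16n+96 = (n^2+n−6)(n^2−16) + (0)
The last nonzero remainder n^2−16 is already monic.

n^2−16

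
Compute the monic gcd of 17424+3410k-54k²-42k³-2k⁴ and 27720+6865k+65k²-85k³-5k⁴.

-792-83k+10k²+k³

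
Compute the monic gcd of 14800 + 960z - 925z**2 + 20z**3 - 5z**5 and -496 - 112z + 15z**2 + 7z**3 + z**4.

-16 + z**2

Euclidean algorithm in ℚ[z]:
  -5z**5 + 20z**3 - 925z**2 + 960z + 14800 = (-5z + 35)(z**4 + 7z**3 + 15z**2 - 112z - 496) + (-150z**3 - 2010z**2 + 2400z + 32160)
  z**4 + 7z**3 + 15z**2 - 112z - 496 = (-(1/150)z + 16/375)(-150z**3 - 2010z**2 + 2400z + 32160) + ((2919/25)z**2 - 46704/25)
  -150z**3 - 2010z**2 + 2400z + 32160 = (-(1250/973)z - 16750/973)((2919/25)z**2 - 46704/25) + (0)
Last nonzero remainder: (2919/25)z**2 - 46704/25. Dividing through by 2919/25 gives the monic gcd z**2 - 16.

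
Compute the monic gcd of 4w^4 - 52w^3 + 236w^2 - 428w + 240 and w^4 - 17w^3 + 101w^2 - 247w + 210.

w^2 - 8w + 15

By polynomial division,
  4w^4 - 52w^3 + 236w^2 - 428w + 240 = (4)(w^4 - 17w^3 + 101w^2 - 247w + 210) + (16w^3 - 168w^2 + 560w - 600)
  w^4 - 17w^3 + 101w^2 - 247w + 210 = ((1/16)w - 13/32)(16w^3 - 168w^2 + 560w - 600) + (-(9/4)w^2 + 18w - 135/4)
  16w^3 - 168w^2 + 560w - 600 = (-(64/9)w + 160/9)(-(9/4)w^2 + 18w - 135/4) + (0)
Last nonzero remainder: -(9/4)w^2 + 18w - 135/4. Dividing through by -9/4 gives the monic gcd w^2 - 8w + 15.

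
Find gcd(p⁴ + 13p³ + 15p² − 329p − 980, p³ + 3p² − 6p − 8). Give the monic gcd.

Apply the Euclidean algorithm:
  p⁴ + 13p³ + 15p² − 329p − 980 = (p + 10)(p³ + 3p² − 6p − 8) + (−9p² − 261p − 900)
  p³ + 3p² − 6p − 8 = (−(1/9)p + 26/9)(−9p² − 261p − 900) + (648p + 2592)
  −9p² − 261p − 900 = (−(1/72)p − 25/72)(648p + 2592) + (0)
Last nonzero remainder: 648p + 2592. Dividing through by 648 gives the monic gcd p + 4.

p + 4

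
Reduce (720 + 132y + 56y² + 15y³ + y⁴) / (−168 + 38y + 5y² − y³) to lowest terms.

(−120 − 2y − 9y² − y³)/(28 − 11y + y²)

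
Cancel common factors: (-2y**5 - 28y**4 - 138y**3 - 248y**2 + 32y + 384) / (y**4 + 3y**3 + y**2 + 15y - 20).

(-2y**3 - 22y**2 - 80y - 96)/(y**2 + 5)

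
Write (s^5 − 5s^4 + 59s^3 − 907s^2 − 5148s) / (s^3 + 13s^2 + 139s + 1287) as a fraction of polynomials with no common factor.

(s^3 − 7s^2 − 44s)/(s + 11)

By polynomial division,
  s^5 − 5s^4 + 59s^3 − 907s^2 − 5148s = (s^2 − 18s + 154)(s^3 + 13s^2 + 139s + 1287) + (−1694s^2 − 3388s − 198198)
  s^3 + 13s^2 + 139s + 1287 = (−(1/1694)s − 1/154)(−1694s^2 − 3388s − 198198) + (0)
Last nonzero remainder: −1694s^2 − 3388s − 198198. Dividing through by −1694 gives the monic gcd s^2 + 2s + 117.
Cancel s^2 + 2s + 117 from numerator and denominator to get the reduced form.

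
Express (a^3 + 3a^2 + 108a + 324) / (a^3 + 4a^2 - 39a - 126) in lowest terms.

Repeated division with remainder:
  a^3 + 3a^2 + 108a + 324 = (a^3 + 4a^2 - 39a - 126) + (-a^2 + 147a + 450)
  a^3 + 4a^2 - 39a - 126 = (-a - 151)(-a^2 + 147a + 450) + (22608a + 67824)
  -a^2 + 147a + 450 = (-(1/22608)a + 25/3768)(22608a + 67824) + (0)
Last nonzero remainder: 22608a + 67824. Dividing through by 22608 gives the monic gcd a + 3.
Cancel a + 3 from numerator and denominator to get the reduced form.

(a^2 + 108)/(a^2 + a - 42)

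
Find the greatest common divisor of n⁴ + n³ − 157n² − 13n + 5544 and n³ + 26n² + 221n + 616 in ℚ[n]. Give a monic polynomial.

n² + 18n + 77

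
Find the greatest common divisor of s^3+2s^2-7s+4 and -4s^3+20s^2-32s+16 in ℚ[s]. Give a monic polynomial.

s-1

Euclidean algorithm in ℚ[s]:
  s^3+2s^2-7s+4 = (-1/4)(-4s^3+20s^2-32s+16) + (7s^2-15s+8)
  -4s^3+20s^2-32s+16 = (-(4/7)s+80/49)(7s^2-15s+8) + (-(144/49)s+144/49)
  7s^2-15s+8 = (-(343/144)s+49/18)(-(144/49)s+144/49) + (0)
Last nonzero remainder: -(144/49)s+144/49. Dividing through by -144/49 gives the monic gcd s-1.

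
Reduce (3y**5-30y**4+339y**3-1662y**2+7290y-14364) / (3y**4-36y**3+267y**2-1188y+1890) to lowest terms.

(y**2-3y+38)/(y-5)

Apply the Euclidean algorithm:
  3y**5-30y**4+339y**3-1662y**2+7290y-14364 = (y+2)(3y**4-36y**3+267y**2-1188y+1890) + (144y**3-1008y**2+7776y-18144)
  3y**4-36y**3+267y**2-1188y+1890 = ((1/48)y-5/48)(144y**3-1008y**2+7776y-18144) + (0)
Last nonzero remainder: 144y**3-1008y**2+7776y-18144. Dividing through by 144 gives the monic gcd y**3-7y**2+54y-126.
Cancel y**3-7y**2+54y-126 from numerator and denominator to get the reduced form.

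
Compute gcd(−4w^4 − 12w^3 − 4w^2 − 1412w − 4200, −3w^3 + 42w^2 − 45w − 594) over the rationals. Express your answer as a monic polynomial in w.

w + 3

By polynomial division,
  −4w^4 − 12w^3 − 4w^2 − 1412w − 4200 = ((4/3)w + 68/3)(−3w^3 + 42w^2 − 45w − 594) + (−896w^2 + 400w + 9264)
  −3w^3 + 42w^2 − 45w − 594 = ((3/896)w − 2277/50176)(−896w^2 + 400w + 9264) + (−(181467/3136)w − 544401/3136)
  −896w^2 + 400w + 9264 = ((2809856/181467)w − 9683968/181467)(−(181467/3136)w − 544401/3136) + (0)
Last nonzero remainder: −(181467/3136)w − 544401/3136. Dividing through by −181467/3136 gives the monic gcd w + 3.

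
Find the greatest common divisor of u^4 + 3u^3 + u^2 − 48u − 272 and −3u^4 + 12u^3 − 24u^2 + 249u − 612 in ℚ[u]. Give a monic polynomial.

Apply the Euclidean algorithm:
  u^4 + 3u^3 + u^2 − 48u − 272 = (−1/3)(−3u^4 + 12u^3 − 24u^2 + 249u − 612) + (7u^3 − 7u^2 + 35u − 476)
  −3u^4 + 12u^3 − 24u^2 + 249u − 612 = (−(3/7)u + 9/7)(7u^3 − 7u^2 + 35u − 476) + (0)
Last nonzero remainder: 7u^3 − 7u^2 + 35u − 476. Dividing through by 7 gives the monic gcd u^3 − u^2 + 5u − 68.

u^3 − u^2 + 5u − 68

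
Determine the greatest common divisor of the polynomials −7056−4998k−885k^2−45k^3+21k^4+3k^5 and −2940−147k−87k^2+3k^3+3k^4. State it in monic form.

−49+k^2

Apply the Euclidean algorithm:
  3k^5+21k^4−45k^3−885k^2−4998k−7056 = (k+6)(3k^4+3k^3−87k^2−147k−2940) + (24k^3−216k^2−1176k+10584)
  3k^4+3k^3−87k^2−147k−2940 = ((1/8)k+5/4)(24k^3−216k^2−1176k+10584) + (330k^2−16170)
  24k^3−216k^2−1176k+10584 = ((4/55)k−36/55)(330k^2−16170) + (0)
Last nonzero remainder: 330k^2−16170. Dividing through by 330 gives the monic gcd k^2−49.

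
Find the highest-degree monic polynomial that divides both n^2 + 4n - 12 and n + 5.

1

Apply the Euclidean algorithm:
  n^2 + 4n - 12 = (n - 1)(n + 5) + (-7)
  n + 5 = (-(1/7)n - 5/7)(-7) + (0)
The last nonzero remainder is the constant -7, so the polynomials are coprime and gcd = 1.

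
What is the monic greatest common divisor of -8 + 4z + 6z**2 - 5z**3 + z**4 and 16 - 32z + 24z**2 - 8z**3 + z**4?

-8 + 12z - 6z**2 + z**3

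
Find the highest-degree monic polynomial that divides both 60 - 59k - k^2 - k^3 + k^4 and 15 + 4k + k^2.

15 + 4k + k^2

Repeated division with remainder:
  k^4 - k^3 - k^2 - 59k + 60 = (k^2 - 5k + 4)(k^2 + 4k + 15) + (0)
The last nonzero remainder k^2 + 4k + 15 is already monic.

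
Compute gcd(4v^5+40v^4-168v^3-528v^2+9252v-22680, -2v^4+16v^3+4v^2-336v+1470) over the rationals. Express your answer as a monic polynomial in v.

Repeated division with remainder:
  4v^5+40v^4-168v^3-528v^2+9252v-22680 = (-2v-36)(-2v^4+16v^3+4v^2-336v+1470) + (416v^3-1056v^2+96v+30240)
  -2v^4+16v^3+4v^2-336v+1470 = (-(1/208)v+71/2704)(416v^3-1056v^2+96v+30240) + ((5440/169)v^2-(32640/169)v+114240/169)
  416v^3-1056v^2+96v+30240 = ((2197/170)v+1521/34)((5440/169)v^2-(32640/169)v+114240/169) + (0)
Last nonzero remainder: (5440/169)v^2-(32640/169)v+114240/169. Dividing through by 5440/169 gives the monic gcd v^2-6v+21.

v^2-6v+21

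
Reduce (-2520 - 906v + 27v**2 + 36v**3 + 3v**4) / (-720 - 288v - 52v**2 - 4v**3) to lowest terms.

Repeated division with remainder:
  3v**4 + 36v**3 + 27v**2 - 906v - 2520 = (-(3/4)v + 3/4)(-4v**3 - 52v**2 - 288v - 720) + (-150v**2 - 1230v - 1980)
  -4v**3 - 52v**2 - 288v - 720 = ((2/75)v + 16/125)(-150v**2 - 1230v - 1980) + (-(1944/25)v - 11664/25)
  -150v**2 - 1230v - 1980 = ((625/324)v + 1375/324)(-(1944/25)v - 11664/25) + (0)
Last nonzero remainder: -(1944/25)v - 11664/25. Dividing through by -1944/25 gives the monic gcd v + 6.
Cancel v + 6 from numerator and denominator to get the reduced form.

(420 + 81v - 18v**2 - 3v**3)/(120 + 28v + 4v**2)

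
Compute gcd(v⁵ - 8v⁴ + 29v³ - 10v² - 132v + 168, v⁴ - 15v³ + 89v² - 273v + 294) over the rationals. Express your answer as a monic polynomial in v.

Euclidean algorithm in ℚ[v]:
  v⁵ - 8v⁴ + 29v³ - 10v² - 132v + 168 = (v + 7)(v⁴ - 15v³ + 89v² - 273v + 294) + (45v³ - 360v² + 1485v - 1890)
  v⁴ - 15v³ + 89v² - 273v + 294 = ((1/45)v - 7/45)(45v³ - 360v² + 1485v - 1890) + (0)
Last nonzero remainder: 45v³ - 360v² + 1485v - 1890. Dividing through by 45 gives the monic gcd v³ - 8v² + 33v - 42.

v³ - 8v² + 33v - 42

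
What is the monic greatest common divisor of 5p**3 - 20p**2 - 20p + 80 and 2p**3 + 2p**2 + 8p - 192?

p - 4

Repeated division with remainder:
  5p**3 - 20p**2 - 20p + 80 = (5/2)(2p**3 + 2p**2 + 8p - 192) + (-25p**2 - 40p + 560)
  2p**3 + 2p**2 + 8p - 192 = (-(2/25)p + 6/125)(-25p**2 - 40p + 560) + ((1368/25)p - 5472/25)
  -25p**2 - 40p + 560 = (-(625/1368)p - 875/342)((1368/25)p - 5472/25) + (0)
Last nonzero remainder: (1368/25)p - 5472/25. Dividing through by 1368/25 gives the monic gcd p - 4.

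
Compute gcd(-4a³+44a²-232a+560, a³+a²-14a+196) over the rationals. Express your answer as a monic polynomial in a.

By polynomial division,
  -4a³+44a²-232a+560 = (-4)(a³+a²-14a+196) + (48a²-288a+1344)
  a³+a²-14a+196 = ((1/48)a+7/48)(48a²-288a+1344) + (0)
Last nonzero remainder: 48a²-288a+1344. Dividing through by 48 gives the monic gcd a²-6a+28.

a²-6a+28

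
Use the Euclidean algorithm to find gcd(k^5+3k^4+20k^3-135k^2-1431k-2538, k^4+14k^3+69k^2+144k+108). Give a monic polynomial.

By polynomial division,
  k^5+3k^4+20k^3-135k^2-1431k-2538 = (k-11)(k^4+14k^3+69k^2+144k+108) + (105k^3+480k^2+45k-1350)
  k^4+14k^3+69k^2+144k+108 = ((1/105)k+22/245)(105k^3+480k^2+45k-1350) + ((1248/49)k^2+(7488/49)k+11232/49)
  105k^3+480k^2+45k-1350 = ((1715/416)k-1225/208)((1248/49)k^2+(7488/49)k+11232/49) + (0)
Last nonzero remainder: (1248/49)k^2+(7488/49)k+11232/49. Dividing through by 1248/49 gives the monic gcd k^2+6k+9.

k^2+6k+9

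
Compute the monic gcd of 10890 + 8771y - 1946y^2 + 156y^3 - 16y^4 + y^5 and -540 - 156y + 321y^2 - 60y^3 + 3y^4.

Repeated division with remainder:
  y^5 - 16y^4 + 156y^3 - 1946y^2 + 8771y + 10890 = ((1/3)y + 4/3)(3y^4 - 60y^3 + 321y^2 - 156y - 540) + (129y^3 - 2322y^2 + 9159y + 11610)
  3y^4 - 60y^3 + 321y^2 - 156y - 540 = ((1/43)y - 2/43)(129y^3 - 2322y^2 + 9159y + 11610) + (0)
Last nonzero remainder: 129y^3 - 2322y^2 + 9159y + 11610. Dividing through by 129 gives the monic gcd y^3 - 18y^2 + 71y + 90.

90 + 71y - 18y^2 + y^3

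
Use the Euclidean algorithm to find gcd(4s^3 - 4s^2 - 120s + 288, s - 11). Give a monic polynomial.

Apply the Euclidean algorithm:
  4s^3 - 4s^2 - 120s + 288 = (4s^2 + 40s + 320)(s - 11) + (3808)
  s - 11 = ((1/3808)s - 11/3808)(3808) + (0)
The last nonzero remainder is the constant 3808, so the polynomials are coprime and gcd = 1.

1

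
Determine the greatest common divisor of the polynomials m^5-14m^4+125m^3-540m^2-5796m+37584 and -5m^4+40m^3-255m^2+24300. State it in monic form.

m^2-3m-54

Apply the Euclidean algorithm:
  m^5-14m^4+125m^3-540m^2-5796m+37584 = (-(1/5)m+6/5)(-5m^4+40m^3-255m^2+24300) + (26m^3-234m^2-936m+8424)
  -5m^4+40m^3-255m^2+24300 = (-(5/26)m-5/26)(26m^3-234m^2-936m+8424) + (-480m^2+1440m+25920)
  26m^3-234m^2-936m+8424 = (-(13/240)m+13/40)(-480m^2+1440m+25920) + (0)
Last nonzero remainder: -480m^2+1440m+25920. Dividing through by -480 gives the monic gcd m^2-3m-54.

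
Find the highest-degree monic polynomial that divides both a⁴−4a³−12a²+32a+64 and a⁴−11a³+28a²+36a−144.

a²−2a−8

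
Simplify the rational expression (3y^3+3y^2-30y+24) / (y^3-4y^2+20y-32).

Euclidean algorithm in ℚ[y]:
  3y^3+3y^2-30y+24 = (3)(y^3-4y^2+20y-32) + (15y^2-90y+120)
  y^3-4y^2+20y-32 = ((1/15)y+2/15)(15y^2-90y+120) + (24y-48)
  15y^2-90y+120 = ((5/8)y-5/2)(24y-48) + (0)
Last nonzero remainder: 24y-48. Dividing through by 24 gives the monic gcd y-2.
Cancel y-2 from numerator and denominator to get the reduced form.

(3y^2+9y-12)/(y^2-2y+16)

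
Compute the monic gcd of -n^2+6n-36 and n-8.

1

By polynomial division,
  -n^2+6n-36 = (-n-2)(n-8) + (-52)
  n-8 = (-(1/52)n+2/13)(-52) + (0)
The last nonzero remainder is the constant -52, so the polynomials are coprime and gcd = 1.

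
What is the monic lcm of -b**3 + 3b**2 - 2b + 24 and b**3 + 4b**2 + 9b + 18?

Euclidean algorithm in ℚ[b]:
  -b**3 + 3b**2 - 2b + 24 = (-1)(b**3 + 4b**2 + 9b + 18) + (7b**2 + 7b + 42)
  b**3 + 4b**2 + 9b + 18 = ((1/7)b + 3/7)(7b**2 + 7b + 42) + (0)
Last nonzero remainder: 7b**2 + 7b + 42. Dividing through by 7 gives the monic gcd b**2 + b + 6.
Then lcm(f, g) = f·g / gcd(f, g); expanding and making the result monic gives the answer.

b**4 - 7b**2 - 18b - 72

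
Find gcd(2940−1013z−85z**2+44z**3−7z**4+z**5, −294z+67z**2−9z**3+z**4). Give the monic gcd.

Repeated division with remainder:
  z**5−7z**4+44z**3−85z**2−1013z+2940 = (z+2)(z**4−9z**3+67z**2−294z) + (−5z**3+75z**2−425z+2940)
  z**4−9z**3+67z**2−294z = (−(1/5)z−6/5)(−5z**3+75z**2−425z+2940) + (72z**2−216z+3528)
  −5z**3+75z**2−425z+2940 = (−(5/72)z+5/6)(72z**2−216z+3528) + (0)
Last nonzero remainder: 72z**2−216z+3528. Dividing through by 72 gives the monic gcd z**2−3z+49.

49−3z+z**2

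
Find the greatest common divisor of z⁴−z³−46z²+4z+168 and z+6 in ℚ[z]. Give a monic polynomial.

z+6

Euclidean algorithm in ℚ[z]:
  z⁴−z³−46z²+4z+168 = (z³−7z²−4z+28)(z+6) + (0)
The last nonzero remainder z+6 is already monic.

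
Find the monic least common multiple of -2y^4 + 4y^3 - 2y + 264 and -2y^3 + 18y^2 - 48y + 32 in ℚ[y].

y^6 - 7y^5 + 14y^4 - 7y^3 - 137y^2 + 664y - 528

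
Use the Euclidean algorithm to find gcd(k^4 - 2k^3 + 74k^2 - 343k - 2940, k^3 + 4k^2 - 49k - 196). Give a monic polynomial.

k^2 - 3k - 28

By polynomial division,
  k^4 - 2k^3 + 74k^2 - 343k - 2940 = (k - 6)(k^3 + 4k^2 - 49k - 196) + (147k^2 - 441k - 4116)
  k^3 + 4k^2 - 49k - 196 = ((1/147)k + 1/21)(147k^2 - 441k - 4116) + (0)
Last nonzero remainder: 147k^2 - 441k - 4116. Dividing through by 147 gives the monic gcd k^2 - 3k - 28.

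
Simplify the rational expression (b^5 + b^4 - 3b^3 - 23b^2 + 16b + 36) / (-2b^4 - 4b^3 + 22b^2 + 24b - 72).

By polynomial division,
  b^5 + b^4 - 3b^3 - 23b^2 + 16b + 36 = (-(1/2)b + 1/2)(-2b^4 - 4b^3 + 22b^2 + 24b - 72) + (10b^3 - 22b^2 - 32b + 72)
  -2b^4 - 4b^3 + 22b^2 + 24b - 72 = (-(1/5)b - 21/25)(10b^3 - 22b^2 - 32b + 72) + (-(72/25)b^2 + (288/25)b - 288/25)
  10b^3 - 22b^2 - 32b + 72 = (-(125/36)b - 25/4)(-(72/25)b^2 + (288/25)b - 288/25) + (0)
Last nonzero remainder: -(72/25)b^2 + (288/25)b - 288/25. Dividing through by -72/25 gives the monic gcd b^2 - 4b + 4.
Cancel b^2 - 4b + 4 from numerator and denominator to get the reduced form.

(-b^3 - 5b^2 - 13b - 9)/(2b^2 + 12b + 18)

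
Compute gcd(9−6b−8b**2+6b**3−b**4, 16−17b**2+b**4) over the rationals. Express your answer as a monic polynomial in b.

Apply the Euclidean algorithm:
  −b**4+6b**3−8b**2−6b+9 = (−1)(b**4−17b**2+16) + (6b**3−25b**2−6b+25)
  b**4−17b**2+16 = ((1/6)b+25/36)(6b**3−25b**2−6b+25) + ((49/36)b**2−49/36)
  6b**3−25b**2−6b+25 = ((216/49)b−900/49)((49/36)b**2−49/36) + (0)
Last nonzero remainder: (49/36)b**2−49/36. Dividing through by 49/36 gives the monic gcd b**2−1.

−1+b**2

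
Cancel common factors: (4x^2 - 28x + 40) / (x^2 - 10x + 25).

(4x - 8)/(x - 5)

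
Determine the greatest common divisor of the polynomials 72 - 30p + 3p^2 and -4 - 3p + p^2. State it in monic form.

-4 + p

Apply the Euclidean algorithm:
  3p^2 - 30p + 72 = (3)(p^2 - 3p - 4) + (-21p + 84)
  p^2 - 3p - 4 = (-(1/21)p - 1/21)(-21p + 84) + (0)
Last nonzero remainder: -21p + 84. Dividing through by -21 gives the monic gcd p - 4.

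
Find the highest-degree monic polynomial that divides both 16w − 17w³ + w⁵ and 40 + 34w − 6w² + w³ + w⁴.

4 + 5w + w²

By polynomial division,
  w⁵ − 17w³ + 16w = (w − 1)(w⁴ + w³ − 6w² + 34w + 40) + (−10w³ − 40w² + 10w + 40)
  w⁴ + w³ − 6w² + 34w + 40 = (−(1/10)w + 3/10)(−10w³ − 40w² + 10w + 40) + (7w² + 35w + 28)
  −10w³ − 40w² + 10w + 40 = (−(10/7)w + 10/7)(7w² + 35w + 28) + (0)
Last nonzero remainder: 7w² + 35w + 28. Dividing through by 7 gives the monic gcd w² + 5w + 4.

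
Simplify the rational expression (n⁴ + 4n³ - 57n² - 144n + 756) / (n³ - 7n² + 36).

Apply the Euclidean algorithm:
  n⁴ + 4n³ - 57n² - 144n + 756 = (n + 11)(n³ - 7n² + 36) + (20n² - 180n + 360)
  n³ - 7n² + 36 = ((1/20)n + 1/10)(20n² - 180n + 360) + (0)
Last nonzero remainder: 20n² - 180n + 360. Dividing through by 20 gives the monic gcd n² - 9n + 18.
Cancel n² - 9n + 18 from numerator and denominator to get the reduced form.

(n² + 13n + 42)/(n + 2)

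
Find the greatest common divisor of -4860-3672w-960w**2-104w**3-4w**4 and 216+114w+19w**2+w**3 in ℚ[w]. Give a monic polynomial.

Apply the Euclidean algorithm:
  -4w**4-104w**3-960w**2-3672w-4860 = (-4w-28)(w**3+19w**2+114w+216) + (28w**2+384w+1188)
  w**3+19w**2+114w+216 = ((1/28)w+37/196)(28w**2+384w+1188) + (-(45/49)w-405/49)
  28w**2+384w+1188 = (-(1372/45)w-2156/15)(-(45/49)w-405/49) + (0)
Last nonzero remainder: -(45/49)w-405/49. Dividing through by -45/49 gives the monic gcd w+9.

9+w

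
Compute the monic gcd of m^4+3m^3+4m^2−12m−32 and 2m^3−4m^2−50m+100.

Apply the Euclidean algorithm:
  m^4+3m^3+4m^2−12m−32 = ((1/2)m+5/2)(2m^3−4m^2−50m+100) + (39m^2+63m−282)
  2m^3−4m^2−50m+100 = ((2/39)m−94/507)(39m^2+63m−282) + (−(4032/169)m+8064/169)
  39m^2+63m−282 = (−(2197/1344)m−7943/1344)(−(4032/169)m+8064/169) + (0)
Last nonzero remainder: −(4032/169)m+8064/169. Dividing through by −4032/169 gives the monic gcd m−2.

m−2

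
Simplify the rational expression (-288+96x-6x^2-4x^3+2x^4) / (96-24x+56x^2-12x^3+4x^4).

Apply the Euclidean algorithm:
  2x^4-4x^3-6x^2+96x-288 = (1/2)(4x^4-12x^3+56x^2-24x+96) + (2x^3-34x^2+108x-336)
  4x^4-12x^3+56x^2-24x+96 = (2x+28)(2x^3-34x^2+108x-336) + (792x^2-2376x+9504)
  2x^3-34x^2+108x-336 = ((1/396)x-7/198)(792x^2-2376x+9504) + (0)
Last nonzero remainder: 792x^2-2376x+9504. Dividing through by 792 gives the monic gcd x^2-3x+12.
Cancel x^2-3x+12 from numerator and denominator to get the reduced form.

(-12+x+x^2)/(4+2x^2)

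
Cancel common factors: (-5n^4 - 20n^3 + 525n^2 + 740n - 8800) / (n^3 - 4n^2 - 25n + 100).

(-5n^2 - 15n + 440)/(n - 5)

Euclidean algorithm in ℚ[n]:
  -5n^4 - 20n^3 + 525n^2 + 740n - 8800 = (-5n - 40)(n^3 - 4n^2 - 25n + 100) + (240n^2 + 240n - 4800)
  n^3 - 4n^2 - 25n + 100 = ((1/240)n - 1/48)(240n^2 + 240n - 4800) + (0)
Last nonzero remainder: 240n^2 + 240n - 4800. Dividing through by 240 gives the monic gcd n^2 + n - 20.
Cancel n^2 + n - 20 from numerator and denominator to get the reduced form.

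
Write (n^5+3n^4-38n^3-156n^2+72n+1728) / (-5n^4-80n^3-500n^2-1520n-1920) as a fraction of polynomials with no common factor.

(-n^2+9n-18)/(5n+20)

Repeated division with remainder:
  n^5+3n^4-38n^3-156n^2+72n+1728 = (-(1/5)n+13/5)(-5n^4-80n^3-500n^2-1520n-1920) + (70n^3+840n^2+3640n+6720)
  -5n^4-80n^3-500n^2-1520n-1920 = (-(1/14)n-2/7)(70n^3+840n^2+3640n+6720) + (0)
Last nonzero remainder: 70n^3+840n^2+3640n+6720. Dividing through by 70 gives the monic gcd n^3+12n^2+52n+96.
Cancel n^3+12n^2+52n+96 from numerator and denominator to get the reduced form.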